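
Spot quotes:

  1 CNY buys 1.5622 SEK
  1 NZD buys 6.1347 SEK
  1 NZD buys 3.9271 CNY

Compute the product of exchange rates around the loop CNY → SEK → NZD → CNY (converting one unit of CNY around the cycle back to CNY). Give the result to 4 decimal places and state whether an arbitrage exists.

1.0000 (no arbitrage)

Around CNY → SEK → NZD → CNY: 1 × 1.5622 ÷ 6.1347 × 3.9271 = 1.000035
Product ≈ 1 (deviation 0.004%, within rounding noise).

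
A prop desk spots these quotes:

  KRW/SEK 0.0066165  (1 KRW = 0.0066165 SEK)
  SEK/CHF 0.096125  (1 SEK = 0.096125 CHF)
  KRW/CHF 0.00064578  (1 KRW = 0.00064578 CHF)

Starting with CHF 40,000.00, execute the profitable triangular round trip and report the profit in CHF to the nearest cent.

Profitable loop is CHF → SEK → KRW → CHF:
CHF 40,000.00 ÷ 0.096125 = SEK 416,124.84
SEK 416,124.84 ÷ 0.0066165 = KRW 62,891,988
KRW 62,891,988 × 0.00064578 = CHF 40,614.39
Profit = CHF 40,614.39 − CHF 40,000.00

Profit: CHF 614.39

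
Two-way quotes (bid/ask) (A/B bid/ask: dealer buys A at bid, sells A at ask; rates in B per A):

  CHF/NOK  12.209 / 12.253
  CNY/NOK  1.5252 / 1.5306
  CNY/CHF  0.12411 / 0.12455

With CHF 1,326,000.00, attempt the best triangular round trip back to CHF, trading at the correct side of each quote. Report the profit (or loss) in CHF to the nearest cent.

Best loop CHF → CNY → NOK → CHF:
CHF 1,326,000.00 ÷ 0.12455 (buy CNY at ask) = CNY 10,646,326.78
CNY 10,646,326.78 × 1.5252 (sell CNY at bid) = NOK 16,237,777.60
NOK 16,237,777.60 ÷ 12.253 (buy CHF at ask) = CHF 1,325,208.32

Net result: CHF -791.68 (no profitable arbitrage after spreads)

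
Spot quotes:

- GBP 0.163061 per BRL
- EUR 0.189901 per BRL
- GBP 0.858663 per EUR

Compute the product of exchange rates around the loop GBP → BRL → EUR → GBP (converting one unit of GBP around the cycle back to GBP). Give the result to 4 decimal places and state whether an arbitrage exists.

1.0000 (no arbitrage)

Around GBP → BRL → EUR → GBP: 1 ÷ 0.163061 × 0.189901 × 0.858663 = 1.000000
Product ≈ 1 (deviation 0.000%, within rounding noise).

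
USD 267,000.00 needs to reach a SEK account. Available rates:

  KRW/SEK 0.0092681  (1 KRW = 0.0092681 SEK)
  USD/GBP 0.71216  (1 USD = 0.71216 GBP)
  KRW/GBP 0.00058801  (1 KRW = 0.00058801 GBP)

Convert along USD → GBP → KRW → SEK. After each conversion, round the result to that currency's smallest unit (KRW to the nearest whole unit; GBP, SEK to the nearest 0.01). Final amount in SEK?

SEK 2,997,055.86

USD 267,000.00 × 0.71216 = GBP 190,146.72
GBP 190,146.72 ÷ 0.00058801 = KRW 323,373,276
KRW 323,373,276 × 0.0092681 = SEK 2,997,055.86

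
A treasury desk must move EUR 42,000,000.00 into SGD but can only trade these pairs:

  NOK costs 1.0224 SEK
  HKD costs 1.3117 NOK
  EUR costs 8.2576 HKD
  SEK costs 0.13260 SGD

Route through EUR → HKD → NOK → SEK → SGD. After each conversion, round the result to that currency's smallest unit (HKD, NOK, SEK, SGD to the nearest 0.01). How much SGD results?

SGD 61,673,985.67

EUR 42,000,000.00 × 8.2576 = HKD 346,819,200.00
HKD 346,819,200.00 × 1.3117 = NOK 454,922,744.64
NOK 454,922,744.64 × 1.0224 = SEK 465,113,014.12
SEK 465,113,014.12 × 0.13260 = SGD 61,673,985.67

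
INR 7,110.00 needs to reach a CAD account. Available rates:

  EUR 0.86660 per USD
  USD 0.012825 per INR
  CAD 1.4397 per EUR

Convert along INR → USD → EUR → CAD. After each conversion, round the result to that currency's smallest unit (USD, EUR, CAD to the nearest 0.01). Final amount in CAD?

INR 7,110.00 × 0.012825 = USD 91.19
USD 91.19 × 0.86660 = EUR 79.03
EUR 79.03 × 1.4397 = CAD 113.78

CAD 113.78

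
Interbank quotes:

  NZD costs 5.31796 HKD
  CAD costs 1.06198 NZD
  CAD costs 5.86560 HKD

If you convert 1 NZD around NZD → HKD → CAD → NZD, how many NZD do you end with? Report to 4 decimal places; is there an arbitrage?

Around NZD → HKD → CAD → NZD: 1 × 5.31796 ÷ 5.86560 × 1.06198 = 0.962829
Product < 1; profitable direction is NZD → CAD → HKD → NZD.

0.9628 (arbitrage exists)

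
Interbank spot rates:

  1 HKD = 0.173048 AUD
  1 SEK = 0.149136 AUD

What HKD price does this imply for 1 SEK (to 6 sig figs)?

1 SEK × 0.149136 = 0.149136 AUD
0.149136 AUD ÷ 0.173048 = 0.861819 HKD

SEK/HKD = 0.861819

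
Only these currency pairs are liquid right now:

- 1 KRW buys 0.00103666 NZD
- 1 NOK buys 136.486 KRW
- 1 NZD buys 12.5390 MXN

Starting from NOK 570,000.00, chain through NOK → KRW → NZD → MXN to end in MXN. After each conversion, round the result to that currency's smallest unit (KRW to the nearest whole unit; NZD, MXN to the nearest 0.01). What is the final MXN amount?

NOK 570,000.00 × 136.486 = KRW 77,797,020
KRW 77,797,020 × 0.00103666 = NZD 80,649.06
NZD 80,649.06 × 12.5390 = MXN 1,011,258.56

MXN 1,011,258.56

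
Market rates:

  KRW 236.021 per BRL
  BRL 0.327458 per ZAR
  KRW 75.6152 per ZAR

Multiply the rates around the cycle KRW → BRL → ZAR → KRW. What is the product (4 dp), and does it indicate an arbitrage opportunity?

Around KRW → BRL → ZAR → KRW: 1 ÷ 236.021 ÷ 0.327458 × 75.6152 = 0.978369
Product < 1; profitable direction is KRW → ZAR → BRL → KRW.

0.9784 (arbitrage exists)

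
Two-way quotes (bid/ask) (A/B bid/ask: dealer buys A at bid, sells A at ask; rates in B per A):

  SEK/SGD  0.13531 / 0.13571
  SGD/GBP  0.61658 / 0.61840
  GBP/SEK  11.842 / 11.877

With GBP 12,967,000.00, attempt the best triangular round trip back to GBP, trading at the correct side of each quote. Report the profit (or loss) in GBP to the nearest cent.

Net profit: GBP 42,224.94

Best loop GBP → SGD → SEK → GBP:
GBP 12,967,000.00 ÷ 0.61840 (buy SGD at ask) = SGD 20,968,628.72
SGD 20,968,628.72 ÷ 0.13571 (buy SEK at ask) = SEK 154,510,564.58
SEK 154,510,564.58 ÷ 11.877 (buy GBP at ask) = GBP 13,009,224.94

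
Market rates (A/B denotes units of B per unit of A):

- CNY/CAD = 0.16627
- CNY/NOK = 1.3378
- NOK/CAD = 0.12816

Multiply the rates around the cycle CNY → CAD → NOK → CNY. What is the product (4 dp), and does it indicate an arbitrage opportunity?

0.9698 (arbitrage exists)

Around CNY → CAD → NOK → CNY: 1 × 0.16627 ÷ 0.12816 ÷ 1.3378 = 0.969773
Product < 1; profitable direction is CNY → NOK → CAD → CNY.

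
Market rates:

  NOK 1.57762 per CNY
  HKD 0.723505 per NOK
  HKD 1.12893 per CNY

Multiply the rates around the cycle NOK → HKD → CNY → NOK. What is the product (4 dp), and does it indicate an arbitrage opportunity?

1.0111 (arbitrage exists)

Around NOK → HKD → CNY → NOK: 1 × 0.723505 ÷ 1.12893 × 1.57762 = 1.011060
Product > 1; profitable direction is NOK → HKD → CNY → NOK.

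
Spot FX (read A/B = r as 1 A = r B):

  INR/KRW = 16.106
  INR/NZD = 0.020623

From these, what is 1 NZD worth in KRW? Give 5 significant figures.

1 NZD ÷ 0.020623 = 48.4896 INR
48.4896 INR × 16.106 = 780.973 KRW

NZD/KRW = 780.97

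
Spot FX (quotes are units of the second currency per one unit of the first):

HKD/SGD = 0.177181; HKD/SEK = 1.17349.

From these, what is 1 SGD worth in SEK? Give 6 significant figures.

SGD/SEK = 6.62311

1 SGD ÷ 0.177181 = 5.64395 HKD
5.64395 HKD × 1.17349 = 6.62311 SEK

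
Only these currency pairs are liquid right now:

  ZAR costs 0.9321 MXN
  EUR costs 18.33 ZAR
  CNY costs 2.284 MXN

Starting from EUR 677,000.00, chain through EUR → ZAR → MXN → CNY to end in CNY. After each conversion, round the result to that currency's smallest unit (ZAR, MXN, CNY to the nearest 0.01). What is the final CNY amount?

EUR 677,000.00 × 18.33 = ZAR 12,409,410.00
ZAR 12,409,410.00 × 0.9321 = MXN 11,566,811.06
MXN 11,566,811.06 ÷ 2.284 = CNY 5,064,278.05

CNY 5,064,278.05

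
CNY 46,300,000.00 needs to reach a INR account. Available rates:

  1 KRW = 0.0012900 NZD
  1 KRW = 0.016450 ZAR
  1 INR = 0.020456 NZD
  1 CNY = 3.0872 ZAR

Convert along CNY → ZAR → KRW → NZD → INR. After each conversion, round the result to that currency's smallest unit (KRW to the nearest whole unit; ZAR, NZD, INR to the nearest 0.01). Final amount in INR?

CNY 46,300,000.00 × 3.0872 = ZAR 142,937,360.00
ZAR 142,937,360.00 ÷ 0.016450 = KRW 8,689,201,216
KRW 8,689,201,216 × 0.0012900 = NZD 11,209,069.57
NZD 11,209,069.57 ÷ 0.020456 = INR 547,959,990.71

INR 547,959,990.71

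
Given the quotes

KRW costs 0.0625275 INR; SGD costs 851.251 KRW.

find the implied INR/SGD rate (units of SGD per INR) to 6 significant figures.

1 INR ÷ 0.0625275 = 15.993 KRW
15.993 KRW ÷ 851.251 = 0.0187876 SGD

INR/SGD = 0.0187876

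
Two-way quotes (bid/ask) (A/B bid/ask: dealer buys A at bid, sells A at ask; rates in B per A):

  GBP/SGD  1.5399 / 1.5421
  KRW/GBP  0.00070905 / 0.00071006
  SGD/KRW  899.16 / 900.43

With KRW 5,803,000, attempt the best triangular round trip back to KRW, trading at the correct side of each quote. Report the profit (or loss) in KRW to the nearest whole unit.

Net profit: KRW 82,658

Best loop KRW → SGD → GBP → KRW:
KRW 5,803,000 ÷ 900.43 (buy SGD at ask) = SGD 6,444.70
SGD 6,444.70 ÷ 1.5421 (buy GBP at ask) = GBP 4,179.17
GBP 4,179.17 ÷ 0.00071006 (buy KRW at ask) = KRW 5,885,658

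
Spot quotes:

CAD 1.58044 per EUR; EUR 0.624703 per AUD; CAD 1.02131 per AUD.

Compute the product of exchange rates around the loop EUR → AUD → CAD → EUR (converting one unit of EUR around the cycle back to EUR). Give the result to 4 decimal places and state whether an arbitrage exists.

1.0344 (arbitrage exists)

Around EUR → AUD → CAD → EUR: 1 ÷ 0.624703 × 1.02131 ÷ 1.58044 = 1.034442
Product > 1; profitable direction is EUR → AUD → CAD → EUR.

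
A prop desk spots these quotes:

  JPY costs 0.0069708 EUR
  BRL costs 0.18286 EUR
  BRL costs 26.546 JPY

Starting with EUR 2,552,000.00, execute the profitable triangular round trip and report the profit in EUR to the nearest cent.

Profit: EUR 30,519.84

Profitable loop is EUR → BRL → JPY → EUR:
EUR 2,552,000.00 ÷ 0.18286 = BRL 13,956,031.94
BRL 13,956,031.94 × 26.546 = JPY 370,476,824
JPY 370,476,824 × 0.0069708 = EUR 2,582,519.84
Profit = EUR 2,582,519.84 − EUR 2,552,000.00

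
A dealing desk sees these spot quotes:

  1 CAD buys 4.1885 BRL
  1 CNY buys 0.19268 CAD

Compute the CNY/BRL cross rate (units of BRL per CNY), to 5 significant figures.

CNY/BRL = 0.80704

1 CNY × 0.19268 = 0.19268 CAD
0.19268 CAD × 4.1885 = 0.80704 BRL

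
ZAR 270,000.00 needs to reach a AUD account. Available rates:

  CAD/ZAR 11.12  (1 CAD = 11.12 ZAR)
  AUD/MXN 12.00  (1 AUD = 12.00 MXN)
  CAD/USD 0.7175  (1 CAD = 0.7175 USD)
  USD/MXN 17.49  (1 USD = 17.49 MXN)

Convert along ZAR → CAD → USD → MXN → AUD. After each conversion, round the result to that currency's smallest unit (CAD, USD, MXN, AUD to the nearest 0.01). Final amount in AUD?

ZAR 270,000.00 ÷ 11.12 = CAD 24,280.58
CAD 24,280.58 × 0.7175 = USD 17,421.32
USD 17,421.32 × 17.49 = MXN 304,698.89
MXN 304,698.89 ÷ 12.00 = AUD 25,391.57

AUD 25,391.57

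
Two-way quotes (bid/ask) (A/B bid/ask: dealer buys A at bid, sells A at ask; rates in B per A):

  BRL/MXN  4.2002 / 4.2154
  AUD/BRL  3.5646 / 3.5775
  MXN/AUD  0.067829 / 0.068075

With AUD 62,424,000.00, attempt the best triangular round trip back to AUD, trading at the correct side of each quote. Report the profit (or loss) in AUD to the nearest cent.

Best loop AUD → BRL → MXN → AUD:
AUD 62,424,000.00 × 3.5646 (sell AUD at bid) = BRL 222,516,590.40
BRL 222,516,590.40 × 4.2002 (sell BRL at bid) = MXN 934,614,183.00
MXN 934,614,183.00 × 0.067829 (sell MXN at bid) = AUD 63,393,945.42

Net profit: AUD 969,945.42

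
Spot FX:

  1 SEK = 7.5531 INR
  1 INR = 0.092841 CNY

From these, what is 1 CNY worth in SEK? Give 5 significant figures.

CNY/SEK = 1.4261

1 CNY ÷ 0.092841 = 10.7711 INR
10.7711 INR ÷ 7.5531 = 1.42605 SEK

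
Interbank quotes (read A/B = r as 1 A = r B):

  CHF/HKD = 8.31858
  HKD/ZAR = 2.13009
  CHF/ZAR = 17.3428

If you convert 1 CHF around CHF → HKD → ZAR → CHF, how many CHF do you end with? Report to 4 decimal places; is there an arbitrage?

Around CHF → HKD → ZAR → CHF: 1 × 8.31858 × 2.13009 ÷ 17.3428 = 1.021711
Product > 1; profitable direction is CHF → HKD → ZAR → CHF.

1.0217 (arbitrage exists)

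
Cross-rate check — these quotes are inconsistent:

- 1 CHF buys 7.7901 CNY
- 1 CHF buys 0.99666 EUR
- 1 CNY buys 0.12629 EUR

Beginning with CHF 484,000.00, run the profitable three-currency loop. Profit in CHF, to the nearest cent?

Profit: CHF 6,320.89

Profitable loop is CHF → EUR → CNY → CHF:
CHF 484,000.00 × 0.99666 = EUR 482,383.44
EUR 482,383.44 ÷ 0.12629 = CNY 3,819,648.74
CNY 3,819,648.74 ÷ 7.7901 = CHF 490,320.89
Profit = CHF 490,320.89 − CHF 484,000.00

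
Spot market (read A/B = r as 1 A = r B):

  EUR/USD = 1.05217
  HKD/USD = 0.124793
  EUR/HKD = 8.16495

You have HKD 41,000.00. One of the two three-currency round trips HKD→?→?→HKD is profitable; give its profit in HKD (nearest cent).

Profitable loop is HKD → EUR → USD → HKD:
HKD 41,000.00 ÷ 8.16495 = EUR 5,021.46
EUR 5,021.46 × 1.05217 = USD 5,283.43
USD 5,283.43 ÷ 0.124793 = HKD 42,337.58
Profit = HKD 42,337.58 − HKD 41,000.00

Profit: HKD 1,337.58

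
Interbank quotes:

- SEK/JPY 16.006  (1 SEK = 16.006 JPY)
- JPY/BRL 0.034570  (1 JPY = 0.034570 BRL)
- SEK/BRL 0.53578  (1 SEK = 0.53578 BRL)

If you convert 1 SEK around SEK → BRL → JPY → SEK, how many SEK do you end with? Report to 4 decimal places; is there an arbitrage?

Around SEK → BRL → JPY → SEK: 1 × 0.53578 ÷ 0.034570 ÷ 16.006 = 0.968287
Product < 1; profitable direction is SEK → JPY → BRL → SEK.

0.9683 (arbitrage exists)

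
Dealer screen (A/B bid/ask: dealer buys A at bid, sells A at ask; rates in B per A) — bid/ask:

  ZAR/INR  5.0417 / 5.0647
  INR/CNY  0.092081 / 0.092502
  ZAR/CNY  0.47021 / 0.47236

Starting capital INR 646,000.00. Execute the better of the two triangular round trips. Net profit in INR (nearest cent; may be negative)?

Best loop INR → ZAR → CNY → INR:
INR 646,000.00 ÷ 5.0647 (buy ZAR at ask) = ZAR 127,549.51
ZAR 127,549.51 × 0.47021 (sell ZAR at bid) = CNY 59,975.05
CNY 59,975.05 ÷ 0.092502 (buy INR at ask) = INR 648,364.95

Net profit: INR 2,364.95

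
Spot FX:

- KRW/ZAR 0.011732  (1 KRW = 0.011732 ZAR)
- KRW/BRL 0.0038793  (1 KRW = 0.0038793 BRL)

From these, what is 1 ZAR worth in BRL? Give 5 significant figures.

ZAR/BRL = 0.33066

1 ZAR ÷ 0.011732 = 85.237 KRW
85.237 KRW × 0.0038793 = 0.33066 BRL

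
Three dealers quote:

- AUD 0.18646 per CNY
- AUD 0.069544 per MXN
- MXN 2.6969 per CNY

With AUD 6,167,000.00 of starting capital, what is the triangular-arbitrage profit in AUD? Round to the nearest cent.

Profitable loop is AUD → CNY → MXN → AUD:
AUD 6,167,000.00 ÷ 0.18646 = CNY 33,074,117.77
CNY 33,074,117.77 × 2.6969 = MXN 89,197,588.22
MXN 89,197,588.22 × 0.069544 = AUD 6,203,157.08
Profit = AUD 6,203,157.08 − AUD 6,167,000.00

Profit: AUD 36,157.08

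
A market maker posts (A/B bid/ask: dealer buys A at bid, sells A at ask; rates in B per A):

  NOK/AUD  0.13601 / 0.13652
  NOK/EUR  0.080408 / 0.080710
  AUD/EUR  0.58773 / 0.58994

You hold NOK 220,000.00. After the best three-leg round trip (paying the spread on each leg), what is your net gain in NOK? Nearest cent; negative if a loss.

Net result: NOK -356.77 (no profitable arbitrage after spreads)

Best loop NOK → EUR → AUD → NOK:
NOK 220,000.00 × 0.080408 (sell NOK at bid) = EUR 17,689.76
EUR 17,689.76 ÷ 0.58994 (buy AUD at ask) = AUD 29,985.69
AUD 29,985.69 ÷ 0.13652 (buy NOK at ask) = NOK 219,643.23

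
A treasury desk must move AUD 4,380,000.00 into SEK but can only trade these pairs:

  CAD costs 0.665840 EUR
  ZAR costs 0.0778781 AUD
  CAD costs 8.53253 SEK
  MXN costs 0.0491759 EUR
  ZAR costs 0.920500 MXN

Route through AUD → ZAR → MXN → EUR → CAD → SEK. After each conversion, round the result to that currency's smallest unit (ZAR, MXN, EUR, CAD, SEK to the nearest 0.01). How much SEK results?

SEK 32,624,421.12

AUD 4,380,000.00 ÷ 0.0778781 = ZAR 56,241,741.90
ZAR 56,241,741.90 × 0.920500 = MXN 51,770,523.42
MXN 51,770,523.42 × 0.0491759 = EUR 2,545,862.08
EUR 2,545,862.08 ÷ 0.665840 = CAD 3,823,534.30
CAD 3,823,534.30 × 8.53253 = SEK 32,624,421.12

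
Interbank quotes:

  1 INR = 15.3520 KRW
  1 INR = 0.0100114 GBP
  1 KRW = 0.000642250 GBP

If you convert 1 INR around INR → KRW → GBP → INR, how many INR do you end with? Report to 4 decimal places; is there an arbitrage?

0.9849 (arbitrage exists)

Around INR → KRW → GBP → INR: 1 × 15.3520 × 0.000642250 ÷ 0.0100114 = 0.984859
Product < 1; profitable direction is INR → GBP → KRW → INR.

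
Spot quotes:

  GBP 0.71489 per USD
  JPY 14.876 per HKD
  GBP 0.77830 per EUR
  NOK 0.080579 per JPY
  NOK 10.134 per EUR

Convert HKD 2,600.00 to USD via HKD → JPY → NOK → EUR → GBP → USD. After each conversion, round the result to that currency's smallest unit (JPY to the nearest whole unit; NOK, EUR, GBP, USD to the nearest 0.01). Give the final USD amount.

USD 334.82

HKD 2,600.00 × 14.876 = JPY 38,678
JPY 38,678 × 0.080579 = NOK 3,116.63
NOK 3,116.63 ÷ 10.134 = EUR 307.54
EUR 307.54 × 0.77830 = GBP 239.36
GBP 239.36 ÷ 0.71489 = USD 334.82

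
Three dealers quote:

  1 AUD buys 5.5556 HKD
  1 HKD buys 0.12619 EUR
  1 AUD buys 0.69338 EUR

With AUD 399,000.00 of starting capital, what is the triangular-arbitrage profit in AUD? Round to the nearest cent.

Profit: AUD 4,420.06

Profitable loop is AUD → HKD → EUR → AUD:
AUD 399,000.00 × 5.5556 = HKD 2,216,684.40
HKD 2,216,684.40 × 0.12619 = EUR 279,723.40
EUR 279,723.40 ÷ 0.69338 = AUD 403,420.06
Profit = AUD 403,420.06 − AUD 399,000.00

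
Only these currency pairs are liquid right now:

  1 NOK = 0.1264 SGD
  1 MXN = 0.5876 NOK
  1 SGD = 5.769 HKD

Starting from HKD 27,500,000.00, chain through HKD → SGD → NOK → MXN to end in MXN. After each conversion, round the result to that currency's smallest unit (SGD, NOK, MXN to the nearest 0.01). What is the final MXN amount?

MXN 64,180,529.20

HKD 27,500,000.00 ÷ 5.769 = SGD 4,766,857.34
SGD 4,766,857.34 ÷ 0.1264 = NOK 37,712,478.96
NOK 37,712,478.96 ÷ 0.5876 = MXN 64,180,529.20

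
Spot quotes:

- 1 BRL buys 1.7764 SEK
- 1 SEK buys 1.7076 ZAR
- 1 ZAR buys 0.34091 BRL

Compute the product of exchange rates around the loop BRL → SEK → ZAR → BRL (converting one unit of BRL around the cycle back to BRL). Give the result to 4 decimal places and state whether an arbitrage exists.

1.0341 (arbitrage exists)

Around BRL → SEK → ZAR → BRL: 1 × 1.7764 × 1.7076 × 0.34091 = 1.034110
Product > 1; profitable direction is BRL → SEK → ZAR → BRL.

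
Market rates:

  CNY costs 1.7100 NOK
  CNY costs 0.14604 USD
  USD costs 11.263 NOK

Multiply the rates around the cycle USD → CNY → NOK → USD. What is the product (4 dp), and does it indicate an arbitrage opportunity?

1.0396 (arbitrage exists)

Around USD → CNY → NOK → USD: 1 ÷ 0.14604 × 1.7100 ÷ 11.263 = 1.039609
Product > 1; profitable direction is USD → CNY → NOK → USD.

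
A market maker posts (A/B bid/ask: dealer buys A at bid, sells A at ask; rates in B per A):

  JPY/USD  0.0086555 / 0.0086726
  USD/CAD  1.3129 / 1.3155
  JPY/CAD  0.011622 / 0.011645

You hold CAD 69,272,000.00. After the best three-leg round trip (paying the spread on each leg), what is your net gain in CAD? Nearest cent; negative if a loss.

Best loop CAD → USD → JPY → CAD:
CAD 69,272,000.00 ÷ 1.3155 (buy USD at ask) = USD 52,658,304.83
USD 52,658,304.83 ÷ 0.0086726 (buy JPY at ask) = JPY 6,071,801,401
JPY 6,071,801,401 × 0.011622 (sell JPY at bid) = CAD 70,566,475.88

Net profit: CAD 1,294,475.88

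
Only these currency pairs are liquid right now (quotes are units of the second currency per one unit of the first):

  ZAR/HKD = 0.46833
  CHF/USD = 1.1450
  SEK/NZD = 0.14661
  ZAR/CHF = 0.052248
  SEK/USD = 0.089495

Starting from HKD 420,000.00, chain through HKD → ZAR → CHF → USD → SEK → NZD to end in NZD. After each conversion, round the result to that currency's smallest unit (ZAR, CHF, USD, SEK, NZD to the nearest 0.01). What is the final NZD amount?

HKD 420,000.00 ÷ 0.46833 = ZAR 896,803.54
ZAR 896,803.54 × 0.052248 = CHF 46,856.19
CHF 46,856.19 × 1.1450 = USD 53,650.34
USD 53,650.34 ÷ 0.089495 = SEK 599,478.63
SEK 599,478.63 × 0.14661 = NZD 87,889.56

NZD 87,889.56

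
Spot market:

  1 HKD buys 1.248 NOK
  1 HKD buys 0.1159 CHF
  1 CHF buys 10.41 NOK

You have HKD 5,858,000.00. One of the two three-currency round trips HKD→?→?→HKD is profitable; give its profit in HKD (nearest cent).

Profitable loop is HKD → NOK → CHF → HKD:
HKD 5,858,000.00 × 1.248 = NOK 7,310,784.00
NOK 7,310,784.00 ÷ 10.41 = CHF 702,284.73
CHF 702,284.73 ÷ 0.1159 = HKD 6,059,402.30
Profit = HKD 6,059,402.30 − HKD 5,858,000.00

Profit: HKD 201,402.30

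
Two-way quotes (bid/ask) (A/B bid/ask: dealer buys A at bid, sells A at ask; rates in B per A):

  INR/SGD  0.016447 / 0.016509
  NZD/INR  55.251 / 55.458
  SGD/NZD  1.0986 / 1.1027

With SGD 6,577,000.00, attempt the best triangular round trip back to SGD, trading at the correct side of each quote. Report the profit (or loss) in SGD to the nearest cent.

Best loop SGD → NZD → INR → SGD:
SGD 6,577,000.00 × 1.0986 (sell SGD at bid) = NZD 7,225,492.20
NZD 7,225,492.20 × 55.251 (sell NZD at bid) = INR 399,215,669.54
INR 399,215,669.54 × 0.016447 (sell INR at bid) = SGD 6,565,900.12

Net result: SGD -11,099.88 (no profitable arbitrage after spreads)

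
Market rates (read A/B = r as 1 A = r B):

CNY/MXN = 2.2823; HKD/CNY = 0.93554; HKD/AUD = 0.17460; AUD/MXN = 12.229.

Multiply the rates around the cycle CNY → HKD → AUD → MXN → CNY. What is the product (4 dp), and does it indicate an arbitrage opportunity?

1.0000 (no arbitrage)

Around CNY → HKD → AUD → MXN → CNY: 1 ÷ 0.93554 × 0.17460 × 12.229 ÷ 2.2823 = 1.000000
Product ≈ 1 (deviation 0.000%, within rounding noise).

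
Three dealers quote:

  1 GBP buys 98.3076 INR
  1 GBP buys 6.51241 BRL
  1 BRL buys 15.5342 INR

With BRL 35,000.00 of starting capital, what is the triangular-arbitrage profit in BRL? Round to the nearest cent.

Profitable loop is BRL → INR → GBP → BRL:
BRL 35,000.00 × 15.5342 = INR 543,697.00
INR 543,697.00 ÷ 98.3076 = GBP 5,530.57
GBP 5,530.57 × 6.51241 = BRL 36,017.34
Profit = BRL 36,017.34 − BRL 35,000.00

Profit: BRL 1,017.34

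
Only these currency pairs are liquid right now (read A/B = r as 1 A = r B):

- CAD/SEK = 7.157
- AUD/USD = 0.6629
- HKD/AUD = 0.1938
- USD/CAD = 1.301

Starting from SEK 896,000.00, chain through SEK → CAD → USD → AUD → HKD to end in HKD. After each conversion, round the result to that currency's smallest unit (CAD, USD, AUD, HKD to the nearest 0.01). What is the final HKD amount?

HKD 749,027.76

SEK 896,000.00 ÷ 7.157 = CAD 125,192.12
CAD 125,192.12 ÷ 1.301 = USD 96,227.61
USD 96,227.61 ÷ 0.6629 = AUD 145,161.58
AUD 145,161.58 ÷ 0.1938 = HKD 749,027.76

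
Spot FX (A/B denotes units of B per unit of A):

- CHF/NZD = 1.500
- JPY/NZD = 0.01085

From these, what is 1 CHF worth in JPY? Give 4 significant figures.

CHF/JPY = 138.2

1 CHF × 1.500 = 1.5 NZD
1.5 NZD ÷ 0.01085 = 138.249 JPY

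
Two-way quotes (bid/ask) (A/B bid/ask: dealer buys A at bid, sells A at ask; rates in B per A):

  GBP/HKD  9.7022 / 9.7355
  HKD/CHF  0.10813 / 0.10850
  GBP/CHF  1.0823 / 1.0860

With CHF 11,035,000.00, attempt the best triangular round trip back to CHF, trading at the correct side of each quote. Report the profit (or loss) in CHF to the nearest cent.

Best loop CHF → HKD → GBP → CHF:
CHF 11,035,000.00 ÷ 0.10850 (buy HKD at ask) = HKD 101,705,069.12
HKD 101,705,069.12 ÷ 9.7355 (buy GBP at ask) = GBP 10,446,825.45
GBP 10,446,825.45 × 1.0823 (sell GBP at bid) = CHF 11,306,599.18

Net profit: CHF 271,599.18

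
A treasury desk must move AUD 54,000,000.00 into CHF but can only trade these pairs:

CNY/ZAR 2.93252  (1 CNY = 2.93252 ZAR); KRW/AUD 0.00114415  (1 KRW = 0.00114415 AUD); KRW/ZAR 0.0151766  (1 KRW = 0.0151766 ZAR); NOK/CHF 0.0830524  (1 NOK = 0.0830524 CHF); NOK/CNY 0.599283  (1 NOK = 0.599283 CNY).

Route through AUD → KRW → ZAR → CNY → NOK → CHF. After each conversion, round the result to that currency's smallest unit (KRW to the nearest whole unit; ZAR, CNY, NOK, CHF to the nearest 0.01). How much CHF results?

AUD 54,000,000.00 ÷ 0.00114415 = KRW 47,196,608,836
KRW 47,196,608,836 × 0.0151766 = ZAR 716,284,053.66
ZAR 716,284,053.66 ÷ 2.93252 = CNY 244,255,470.95
CNY 244,255,470.95 ÷ 0.599283 = NOK 407,579,509.10
NOK 407,579,509.10 × 0.0830524 = CHF 33,850,456.42

CHF 33,850,456.42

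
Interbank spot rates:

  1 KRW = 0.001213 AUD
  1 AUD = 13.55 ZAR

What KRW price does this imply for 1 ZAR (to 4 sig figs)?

ZAR/KRW = 60.84

1 ZAR ÷ 13.55 = 0.0738007 AUD
0.0738007 AUD ÷ 0.001213 = 60.8415 KRW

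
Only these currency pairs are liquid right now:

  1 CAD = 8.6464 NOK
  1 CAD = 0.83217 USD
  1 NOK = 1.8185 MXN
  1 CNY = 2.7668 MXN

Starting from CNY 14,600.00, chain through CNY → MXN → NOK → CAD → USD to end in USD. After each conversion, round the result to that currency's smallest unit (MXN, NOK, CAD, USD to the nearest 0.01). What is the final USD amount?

CNY 14,600.00 × 2.7668 = MXN 40,395.28
MXN 40,395.28 ÷ 1.8185 = NOK 22,213.52
NOK 22,213.52 ÷ 8.6464 = CAD 2,569.11
CAD 2,569.11 × 0.83217 = USD 2,137.94

USD 2,137.94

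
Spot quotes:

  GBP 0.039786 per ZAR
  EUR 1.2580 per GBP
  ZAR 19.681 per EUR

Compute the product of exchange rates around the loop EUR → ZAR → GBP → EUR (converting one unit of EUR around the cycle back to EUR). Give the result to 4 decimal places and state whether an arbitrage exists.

Around EUR → ZAR → GBP → EUR: 1 × 19.681 × 0.039786 × 1.2580 = 0.985050
Product < 1; profitable direction is EUR → GBP → ZAR → EUR.

0.9850 (arbitrage exists)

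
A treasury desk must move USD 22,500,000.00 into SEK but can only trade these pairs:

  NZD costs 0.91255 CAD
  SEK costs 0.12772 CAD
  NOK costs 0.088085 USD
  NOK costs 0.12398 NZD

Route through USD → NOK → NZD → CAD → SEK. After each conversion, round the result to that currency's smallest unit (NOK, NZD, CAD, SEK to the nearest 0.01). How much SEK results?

USD 22,500,000.00 ÷ 0.088085 = NOK 255,435,091.11
NOK 255,435,091.11 × 0.12398 = NZD 31,668,842.60
NZD 31,668,842.60 × 0.91255 = CAD 28,899,402.31
CAD 28,899,402.31 ÷ 0.12772 = SEK 226,271,549.56

SEK 226,271,549.56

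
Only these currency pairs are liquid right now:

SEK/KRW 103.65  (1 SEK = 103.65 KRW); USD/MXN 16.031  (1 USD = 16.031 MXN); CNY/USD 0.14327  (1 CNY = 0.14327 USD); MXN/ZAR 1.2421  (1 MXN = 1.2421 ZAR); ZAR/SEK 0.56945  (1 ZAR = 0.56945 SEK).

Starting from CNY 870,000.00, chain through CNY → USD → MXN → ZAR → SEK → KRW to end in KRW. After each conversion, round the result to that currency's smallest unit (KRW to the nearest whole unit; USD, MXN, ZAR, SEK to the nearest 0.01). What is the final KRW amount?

KRW 146,492,906

CNY 870,000.00 × 0.14327 = USD 124,644.90
USD 124,644.90 × 16.031 = MXN 1,998,182.39
MXN 1,998,182.39 × 1.2421 = ZAR 2,481,942.35
ZAR 2,481,942.35 × 0.56945 = SEK 1,413,342.07
SEK 1,413,342.07 × 103.65 = KRW 146,492,906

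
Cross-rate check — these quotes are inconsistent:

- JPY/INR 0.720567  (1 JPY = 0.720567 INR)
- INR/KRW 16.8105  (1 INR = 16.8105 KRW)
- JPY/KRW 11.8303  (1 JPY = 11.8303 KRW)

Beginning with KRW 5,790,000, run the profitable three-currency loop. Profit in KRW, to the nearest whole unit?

Profitable loop is KRW → JPY → INR → KRW:
KRW 5,790,000 ÷ 11.8303 = JPY 489,421
JPY 489,421 × 0.720567 = INR 352,660.79
INR 352,660.79 × 16.8105 = KRW 5,928,404
Profit = KRW 5,928,404 − KRW 5,790,000

Profit: KRW 138,404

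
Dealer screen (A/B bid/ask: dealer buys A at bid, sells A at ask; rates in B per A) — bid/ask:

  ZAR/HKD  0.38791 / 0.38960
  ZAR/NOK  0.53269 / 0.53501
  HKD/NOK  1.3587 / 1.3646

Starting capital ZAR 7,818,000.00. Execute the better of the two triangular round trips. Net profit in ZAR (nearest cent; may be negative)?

Best loop ZAR → NOK → HKD → ZAR:
ZAR 7,818,000.00 × 0.53269 (sell ZAR at bid) = NOK 4,164,570.42
NOK 4,164,570.42 ÷ 1.3646 (buy HKD at ask) = HKD 3,051,861.66
HKD 3,051,861.66 ÷ 0.38960 (buy ZAR at ask) = ZAR 7,833,320.48

Net profit: ZAR 15,320.48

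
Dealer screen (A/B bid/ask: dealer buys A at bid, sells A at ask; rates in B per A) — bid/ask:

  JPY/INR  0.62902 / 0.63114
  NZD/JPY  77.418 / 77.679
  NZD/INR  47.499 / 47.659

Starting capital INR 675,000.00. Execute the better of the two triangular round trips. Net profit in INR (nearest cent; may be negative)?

Best loop INR → NZD → JPY → INR:
INR 675,000.00 ÷ 47.659 (buy NZD at ask) = NZD 14,163.12
NZD 14,163.12 × 77.418 (sell NZD at bid) = JPY 1,096,480
JPY 1,096,480 × 0.62902 (sell JPY at bid) = INR 689,707.98

Net profit: INR 14,707.98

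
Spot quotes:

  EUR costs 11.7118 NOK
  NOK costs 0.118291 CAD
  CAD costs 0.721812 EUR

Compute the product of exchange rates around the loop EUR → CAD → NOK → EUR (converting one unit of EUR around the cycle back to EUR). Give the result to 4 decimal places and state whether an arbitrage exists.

1.0000 (no arbitrage)

Around EUR → CAD → NOK → EUR: 1 ÷ 0.721812 ÷ 0.118291 ÷ 11.7118 = 1.000001
Product ≈ 1 (deviation 0.000%, within rounding noise).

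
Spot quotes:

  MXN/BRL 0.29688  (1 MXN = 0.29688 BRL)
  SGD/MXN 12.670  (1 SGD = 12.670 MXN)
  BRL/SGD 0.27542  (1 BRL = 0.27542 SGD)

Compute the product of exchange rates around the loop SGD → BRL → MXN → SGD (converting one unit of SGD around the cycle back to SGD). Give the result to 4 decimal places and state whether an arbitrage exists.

Around SGD → BRL → MXN → SGD: 1 ÷ 0.27542 ÷ 0.29688 ÷ 12.670 = 0.965266
Product < 1; profitable direction is SGD → MXN → BRL → SGD.

0.9653 (arbitrage exists)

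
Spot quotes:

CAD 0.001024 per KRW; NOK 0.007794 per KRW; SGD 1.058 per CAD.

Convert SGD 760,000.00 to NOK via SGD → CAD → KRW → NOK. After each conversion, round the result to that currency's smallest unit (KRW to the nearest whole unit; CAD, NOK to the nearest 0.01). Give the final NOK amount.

NOK 5,467,494.66

SGD 760,000.00 ÷ 1.058 = CAD 718,336.48
CAD 718,336.48 ÷ 0.001024 = KRW 701,500,469
KRW 701,500,469 × 0.007794 = NOK 5,467,494.66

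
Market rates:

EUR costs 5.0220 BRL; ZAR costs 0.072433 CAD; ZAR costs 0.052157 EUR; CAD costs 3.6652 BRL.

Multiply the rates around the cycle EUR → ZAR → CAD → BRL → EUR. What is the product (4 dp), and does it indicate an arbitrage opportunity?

Around EUR → ZAR → CAD → BRL → EUR: 1 ÷ 0.052157 × 0.072433 × 3.6652 ÷ 5.0220 = 1.013549
Product > 1; profitable direction is EUR → ZAR → CAD → BRL → EUR.

1.0135 (arbitrage exists)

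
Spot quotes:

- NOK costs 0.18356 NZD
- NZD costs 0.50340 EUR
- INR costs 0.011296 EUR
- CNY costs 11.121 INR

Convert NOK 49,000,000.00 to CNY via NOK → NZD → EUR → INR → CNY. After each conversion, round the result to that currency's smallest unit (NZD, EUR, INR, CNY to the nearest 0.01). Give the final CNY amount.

CNY 36,042,824.42

NOK 49,000,000.00 × 0.18356 = NZD 8,994,440.00
NZD 8,994,440.00 × 0.50340 = EUR 4,527,801.10
EUR 4,527,801.10 ÷ 0.011296 = INR 400,832,250.35
INR 400,832,250.35 ÷ 11.121 = CNY 36,042,824.42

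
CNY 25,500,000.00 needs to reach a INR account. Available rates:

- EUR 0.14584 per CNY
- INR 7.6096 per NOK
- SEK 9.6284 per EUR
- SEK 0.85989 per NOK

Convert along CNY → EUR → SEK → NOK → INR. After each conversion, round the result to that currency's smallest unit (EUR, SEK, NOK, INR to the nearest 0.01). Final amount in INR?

INR 316,876,396.41

CNY 25,500,000.00 × 0.14584 = EUR 3,718,920.00
EUR 3,718,920.00 × 9.6284 = SEK 35,807,249.33
SEK 35,807,249.33 ÷ 0.85989 = NOK 41,641,662.69
NOK 41,641,662.69 × 7.6096 = INR 316,876,396.41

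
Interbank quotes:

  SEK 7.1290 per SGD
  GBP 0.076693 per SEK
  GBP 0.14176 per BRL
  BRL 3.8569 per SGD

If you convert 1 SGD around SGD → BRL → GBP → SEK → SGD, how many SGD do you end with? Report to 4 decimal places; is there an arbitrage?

1.0000 (no arbitrage)

Around SGD → BRL → GBP → SEK → SGD: 1 × 3.8569 × 0.14176 ÷ 0.076693 ÷ 7.1290 = 1.000018
Product ≈ 1 (deviation 0.002%, within rounding noise).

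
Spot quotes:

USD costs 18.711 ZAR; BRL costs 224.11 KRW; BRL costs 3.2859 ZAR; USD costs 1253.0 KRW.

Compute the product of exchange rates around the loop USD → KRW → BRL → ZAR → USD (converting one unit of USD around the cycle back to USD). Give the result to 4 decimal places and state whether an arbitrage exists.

Around USD → KRW → BRL → ZAR → USD: 1 × 1253.0 ÷ 224.11 × 3.2859 ÷ 18.711 = 0.981855
Product < 1; profitable direction is USD → ZAR → BRL → KRW → USD.

0.9819 (arbitrage exists)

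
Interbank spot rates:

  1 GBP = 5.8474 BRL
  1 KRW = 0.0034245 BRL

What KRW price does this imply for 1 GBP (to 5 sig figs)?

1 GBP × 5.8474 = 5.8474 BRL
5.8474 BRL ÷ 0.0034245 = 1707.52 KRW

GBP/KRW = 1707.5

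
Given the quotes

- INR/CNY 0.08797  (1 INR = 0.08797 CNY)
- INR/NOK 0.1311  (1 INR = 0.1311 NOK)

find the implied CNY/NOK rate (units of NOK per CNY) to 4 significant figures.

CNY/NOK = 1.490

1 CNY ÷ 0.08797 = 11.3675 INR
11.3675 INR × 0.1311 = 1.49028 NOK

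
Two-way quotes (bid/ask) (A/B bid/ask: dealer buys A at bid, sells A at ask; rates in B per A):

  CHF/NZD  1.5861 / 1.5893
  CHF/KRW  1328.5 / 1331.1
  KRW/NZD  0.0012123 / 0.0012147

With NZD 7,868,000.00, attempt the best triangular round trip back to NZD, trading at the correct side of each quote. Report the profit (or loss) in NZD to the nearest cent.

Net profit: NZD 105,153.62

Best loop NZD → CHF → KRW → NZD:
NZD 7,868,000.00 ÷ 1.5893 (buy CHF at ask) = CHF 4,950,607.19
CHF 4,950,607.19 × 1328.5 (sell CHF at bid) = KRW 6,576,881,646
KRW 6,576,881,646 × 0.0012123 (sell KRW at bid) = NZD 7,973,153.62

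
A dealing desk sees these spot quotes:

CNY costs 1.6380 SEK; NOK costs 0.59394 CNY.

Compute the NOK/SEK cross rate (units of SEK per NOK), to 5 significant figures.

1 NOK × 0.59394 = 0.59394 CNY
0.59394 CNY × 1.6380 = 0.972874 SEK

NOK/SEK = 0.97287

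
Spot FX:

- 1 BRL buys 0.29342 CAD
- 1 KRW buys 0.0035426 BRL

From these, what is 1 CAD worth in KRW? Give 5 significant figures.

1 CAD ÷ 0.29342 = 3.40808 BRL
3.40808 BRL ÷ 0.0035426 = 962.029 KRW

CAD/KRW = 962.03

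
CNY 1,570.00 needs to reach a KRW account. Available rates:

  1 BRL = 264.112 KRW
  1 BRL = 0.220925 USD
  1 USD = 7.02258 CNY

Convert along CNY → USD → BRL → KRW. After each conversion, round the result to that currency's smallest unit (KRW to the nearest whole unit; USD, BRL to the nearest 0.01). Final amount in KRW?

KRW 267,263

CNY 1,570.00 ÷ 7.02258 = USD 223.56
USD 223.56 ÷ 0.220925 = BRL 1,011.93
BRL 1,011.93 × 264.112 = KRW 267,263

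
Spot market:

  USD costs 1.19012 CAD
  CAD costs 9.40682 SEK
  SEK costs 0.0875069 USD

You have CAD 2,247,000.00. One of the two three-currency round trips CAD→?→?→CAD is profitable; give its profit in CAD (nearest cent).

Profitable loop is CAD → USD → SEK → CAD:
CAD 2,247,000.00 ÷ 1.19012 = USD 1,888,044.90
USD 1,888,044.90 ÷ 0.0875069 = SEK 21,575,954.62
SEK 21,575,954.62 ÷ 9.40682 = CAD 2,293,650.20
Profit = CAD 2,293,650.20 − CAD 2,247,000.00

Profit: CAD 46,650.20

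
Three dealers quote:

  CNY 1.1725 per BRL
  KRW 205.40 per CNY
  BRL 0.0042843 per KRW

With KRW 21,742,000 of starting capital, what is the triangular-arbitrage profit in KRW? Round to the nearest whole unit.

Profit: KRW 691,274

Profitable loop is KRW → BRL → CNY → KRW:
KRW 21,742,000 × 0.0042843 = BRL 93,149.25
BRL 93,149.25 × 1.1725 = CNY 109,217.50
CNY 109,217.50 × 205.40 = KRW 22,433,274
Profit = KRW 22,433,274 − KRW 21,742,000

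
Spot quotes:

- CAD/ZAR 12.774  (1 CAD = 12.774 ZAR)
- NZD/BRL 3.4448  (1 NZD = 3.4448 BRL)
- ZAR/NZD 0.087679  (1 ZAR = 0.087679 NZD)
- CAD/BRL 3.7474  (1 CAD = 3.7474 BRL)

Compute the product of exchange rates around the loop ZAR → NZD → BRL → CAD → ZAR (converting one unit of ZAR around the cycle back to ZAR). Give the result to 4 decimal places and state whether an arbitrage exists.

Around ZAR → NZD → BRL → CAD → ZAR: 1 × 0.087679 × 3.4448 ÷ 3.7474 × 12.774 = 1.029571
Product > 1; profitable direction is ZAR → NZD → BRL → CAD → ZAR.

1.0296 (arbitrage exists)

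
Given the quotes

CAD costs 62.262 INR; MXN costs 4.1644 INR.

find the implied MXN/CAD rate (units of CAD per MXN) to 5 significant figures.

1 MXN × 4.1644 = 4.1644 INR
4.1644 INR ÷ 62.262 = 0.0668851 CAD

MXN/CAD = 0.066885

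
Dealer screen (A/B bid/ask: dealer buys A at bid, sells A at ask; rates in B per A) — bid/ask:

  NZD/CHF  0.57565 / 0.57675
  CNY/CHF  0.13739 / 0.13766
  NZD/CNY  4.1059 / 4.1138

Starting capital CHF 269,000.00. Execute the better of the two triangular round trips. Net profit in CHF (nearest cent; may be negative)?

Net profit: CHF 4,438.62

Best loop CHF → CNY → NZD → CHF:
CHF 269,000.00 ÷ 0.13766 (buy CNY at ask) = CNY 1,954,089.79
CNY 1,954,089.79 ÷ 4.1138 (buy NZD at ask) = NZD 475,008.46
NZD 475,008.46 × 0.57565 (sell NZD at bid) = CHF 273,438.62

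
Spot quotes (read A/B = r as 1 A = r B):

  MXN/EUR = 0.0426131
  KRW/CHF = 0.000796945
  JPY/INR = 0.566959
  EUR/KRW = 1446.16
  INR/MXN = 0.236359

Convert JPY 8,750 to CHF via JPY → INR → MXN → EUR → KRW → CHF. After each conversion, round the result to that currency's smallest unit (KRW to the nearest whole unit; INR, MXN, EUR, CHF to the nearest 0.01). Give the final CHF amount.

CHF 57.59

JPY 8,750 × 0.566959 = INR 4,960.89
INR 4,960.89 × 0.236359 = MXN 1,172.55
MXN 1,172.55 × 0.0426131 = EUR 49.97
EUR 49.97 × 1446.16 = KRW 72,265
KRW 72,265 × 0.000796945 = CHF 57.59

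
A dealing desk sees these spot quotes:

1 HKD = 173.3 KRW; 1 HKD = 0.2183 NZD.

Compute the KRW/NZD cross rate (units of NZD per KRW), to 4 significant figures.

1 KRW ÷ 173.3 = 0.00577034 HKD
0.00577034 HKD × 0.2183 = 0.00125967 NZD

KRW/NZD = 0.001260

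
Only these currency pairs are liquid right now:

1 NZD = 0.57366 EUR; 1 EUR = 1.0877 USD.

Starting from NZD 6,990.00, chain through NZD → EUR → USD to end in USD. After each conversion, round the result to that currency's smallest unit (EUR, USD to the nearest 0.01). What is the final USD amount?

NZD 6,990.00 × 0.57366 = EUR 4,009.88
EUR 4,009.88 × 1.0877 = USD 4,361.55

USD 4,361.55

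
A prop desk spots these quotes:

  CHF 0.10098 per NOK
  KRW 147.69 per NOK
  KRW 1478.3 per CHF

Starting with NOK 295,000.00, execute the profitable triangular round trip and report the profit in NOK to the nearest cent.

Profitable loop is NOK → CHF → KRW → NOK:
NOK 295,000.00 × 0.10098 = CHF 29,789.10
CHF 29,789.10 × 1478.3 = KRW 44,037,227
KRW 44,037,227 ÷ 147.69 = NOK 298,173.38
Profit = NOK 298,173.38 − NOK 295,000.00

Profit: NOK 3,173.38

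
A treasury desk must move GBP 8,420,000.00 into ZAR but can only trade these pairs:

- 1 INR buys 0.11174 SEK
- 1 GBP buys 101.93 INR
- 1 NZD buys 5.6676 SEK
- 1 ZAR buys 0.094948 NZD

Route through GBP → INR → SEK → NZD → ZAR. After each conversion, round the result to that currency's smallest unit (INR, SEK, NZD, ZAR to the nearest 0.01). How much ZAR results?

GBP 8,420,000.00 × 101.93 = INR 858,250,600.00
INR 858,250,600.00 × 0.11174 = SEK 95,900,922.04
SEK 95,900,922.04 ÷ 5.6676 = NZD 16,920,905.15
NZD 16,920,905.15 ÷ 0.094948 = ZAR 178,212,338.86

ZAR 178,212,338.86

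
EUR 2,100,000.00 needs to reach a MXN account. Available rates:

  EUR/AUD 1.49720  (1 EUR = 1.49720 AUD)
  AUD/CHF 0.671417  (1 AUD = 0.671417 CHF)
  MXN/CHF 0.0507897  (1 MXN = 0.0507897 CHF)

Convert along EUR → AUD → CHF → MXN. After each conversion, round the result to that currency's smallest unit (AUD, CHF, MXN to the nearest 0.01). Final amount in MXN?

EUR 2,100,000.00 × 1.49720 = AUD 3,144,120.00
AUD 3,144,120.00 × 0.671417 = CHF 2,111,015.62
CHF 2,111,015.62 ÷ 0.0507897 = MXN 41,563,852.91

MXN 41,563,852.91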